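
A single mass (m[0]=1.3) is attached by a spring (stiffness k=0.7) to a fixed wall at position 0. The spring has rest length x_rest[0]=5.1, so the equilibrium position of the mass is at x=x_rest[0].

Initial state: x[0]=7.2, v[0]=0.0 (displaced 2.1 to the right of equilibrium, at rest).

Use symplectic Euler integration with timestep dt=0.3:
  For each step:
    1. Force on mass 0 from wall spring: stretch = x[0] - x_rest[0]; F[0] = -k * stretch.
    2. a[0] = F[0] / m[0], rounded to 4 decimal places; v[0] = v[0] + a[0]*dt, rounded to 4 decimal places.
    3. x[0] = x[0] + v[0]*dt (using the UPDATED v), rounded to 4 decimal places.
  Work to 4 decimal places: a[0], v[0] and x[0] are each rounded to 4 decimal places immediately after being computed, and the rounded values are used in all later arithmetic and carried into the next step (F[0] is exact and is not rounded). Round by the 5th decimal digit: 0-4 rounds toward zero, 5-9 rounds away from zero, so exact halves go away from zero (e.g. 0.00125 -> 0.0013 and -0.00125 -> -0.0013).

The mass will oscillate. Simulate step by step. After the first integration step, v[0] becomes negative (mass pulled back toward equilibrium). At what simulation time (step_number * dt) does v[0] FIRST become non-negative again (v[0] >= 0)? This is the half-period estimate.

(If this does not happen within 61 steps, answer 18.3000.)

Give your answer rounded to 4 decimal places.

Answer: 4.5000

Derivation:
Step 0: x=[7.2000] v=[0.0000]
Step 1: x=[7.0982] v=[-0.3392]
Step 2: x=[6.8996] v=[-0.6620]
Step 3: x=[6.6138] v=[-0.9527]
Step 4: x=[6.2546] v=[-1.1972]
Step 5: x=[5.8395] v=[-1.3837]
Step 6: x=[5.3885] v=[-1.5032]
Step 7: x=[4.9236] v=[-1.5498]
Step 8: x=[4.4672] v=[-1.5213]
Step 9: x=[4.0415] v=[-1.4191]
Step 10: x=[3.6671] v=[-1.2481]
Step 11: x=[3.3621] v=[-1.0166]
Step 12: x=[3.1413] v=[-0.7359]
Step 13: x=[3.0155] v=[-0.4195]
Step 14: x=[2.9907] v=[-0.0828]
Step 15: x=[3.0681] v=[0.2579]
First v>=0 after going negative at step 15, time=4.5000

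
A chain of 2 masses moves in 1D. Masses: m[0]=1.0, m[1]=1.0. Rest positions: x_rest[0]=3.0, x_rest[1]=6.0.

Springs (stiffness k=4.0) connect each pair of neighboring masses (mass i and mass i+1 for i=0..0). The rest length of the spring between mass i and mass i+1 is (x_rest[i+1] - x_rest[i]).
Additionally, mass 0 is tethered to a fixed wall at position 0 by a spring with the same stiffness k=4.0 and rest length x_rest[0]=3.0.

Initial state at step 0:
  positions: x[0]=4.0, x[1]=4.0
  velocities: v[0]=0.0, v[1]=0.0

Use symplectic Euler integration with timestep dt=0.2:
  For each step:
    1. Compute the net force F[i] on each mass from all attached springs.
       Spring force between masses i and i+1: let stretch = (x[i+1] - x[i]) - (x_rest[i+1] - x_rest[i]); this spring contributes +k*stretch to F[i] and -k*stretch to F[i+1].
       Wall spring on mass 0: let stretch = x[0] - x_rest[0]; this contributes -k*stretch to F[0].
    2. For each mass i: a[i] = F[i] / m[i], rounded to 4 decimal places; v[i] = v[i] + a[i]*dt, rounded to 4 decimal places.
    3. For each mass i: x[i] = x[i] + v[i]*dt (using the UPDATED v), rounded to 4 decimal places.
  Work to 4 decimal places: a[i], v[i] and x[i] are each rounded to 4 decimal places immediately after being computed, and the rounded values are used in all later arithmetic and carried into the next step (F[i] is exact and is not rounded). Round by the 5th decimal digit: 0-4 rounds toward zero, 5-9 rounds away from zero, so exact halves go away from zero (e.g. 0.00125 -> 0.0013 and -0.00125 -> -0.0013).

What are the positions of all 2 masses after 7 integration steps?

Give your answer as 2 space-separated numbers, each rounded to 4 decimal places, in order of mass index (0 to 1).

Answer: 3.5680 6.0446

Derivation:
Step 0: x=[4.0000 4.0000] v=[0.0000 0.0000]
Step 1: x=[3.3600 4.4800] v=[-3.2000 2.4000]
Step 2: x=[2.3616 5.2608] v=[-4.9920 3.9040]
Step 3: x=[1.4492 6.0577] v=[-4.5619 3.9846]
Step 4: x=[1.0423 6.5973] v=[-2.0345 2.6978]
Step 5: x=[1.3574 6.7281] v=[1.5757 0.6538]
Step 6: x=[2.3147 6.4795] v=[4.7863 -1.2428]
Step 7: x=[3.5680 6.0446] v=[6.2664 -2.1746]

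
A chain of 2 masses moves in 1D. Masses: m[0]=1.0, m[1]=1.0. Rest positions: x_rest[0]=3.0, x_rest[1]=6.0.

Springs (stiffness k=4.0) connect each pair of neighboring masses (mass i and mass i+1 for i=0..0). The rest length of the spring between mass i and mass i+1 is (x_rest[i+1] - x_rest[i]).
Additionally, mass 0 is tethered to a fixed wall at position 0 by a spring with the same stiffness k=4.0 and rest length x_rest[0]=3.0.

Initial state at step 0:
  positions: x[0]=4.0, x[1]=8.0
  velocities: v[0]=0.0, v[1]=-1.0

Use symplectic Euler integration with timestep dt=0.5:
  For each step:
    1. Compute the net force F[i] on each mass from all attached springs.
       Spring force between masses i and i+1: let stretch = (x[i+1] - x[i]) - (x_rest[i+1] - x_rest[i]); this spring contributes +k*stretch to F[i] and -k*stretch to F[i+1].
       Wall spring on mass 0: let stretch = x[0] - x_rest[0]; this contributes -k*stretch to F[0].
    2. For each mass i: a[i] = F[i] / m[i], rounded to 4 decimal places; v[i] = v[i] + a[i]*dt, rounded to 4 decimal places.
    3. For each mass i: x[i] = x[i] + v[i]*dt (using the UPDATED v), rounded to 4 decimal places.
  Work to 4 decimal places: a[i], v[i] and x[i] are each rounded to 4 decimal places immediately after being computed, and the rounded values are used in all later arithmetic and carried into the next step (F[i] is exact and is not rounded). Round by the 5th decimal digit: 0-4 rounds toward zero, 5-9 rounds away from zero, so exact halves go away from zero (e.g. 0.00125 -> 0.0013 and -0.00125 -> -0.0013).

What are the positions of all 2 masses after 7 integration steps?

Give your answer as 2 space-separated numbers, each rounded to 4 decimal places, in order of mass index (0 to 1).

Step 0: x=[4.0000 8.0000] v=[0.0000 -1.0000]
Step 1: x=[4.0000 6.5000] v=[0.0000 -3.0000]
Step 2: x=[2.5000 5.5000] v=[-3.0000 -2.0000]
Step 3: x=[1.5000 4.5000] v=[-2.0000 -2.0000]
Step 4: x=[2.0000 3.5000] v=[1.0000 -2.0000]
Step 5: x=[2.0000 4.0000] v=[0.0000 1.0000]
Step 6: x=[2.0000 5.5000] v=[0.0000 3.0000]
Step 7: x=[3.5000 6.5000] v=[3.0000 2.0000]

Answer: 3.5000 6.5000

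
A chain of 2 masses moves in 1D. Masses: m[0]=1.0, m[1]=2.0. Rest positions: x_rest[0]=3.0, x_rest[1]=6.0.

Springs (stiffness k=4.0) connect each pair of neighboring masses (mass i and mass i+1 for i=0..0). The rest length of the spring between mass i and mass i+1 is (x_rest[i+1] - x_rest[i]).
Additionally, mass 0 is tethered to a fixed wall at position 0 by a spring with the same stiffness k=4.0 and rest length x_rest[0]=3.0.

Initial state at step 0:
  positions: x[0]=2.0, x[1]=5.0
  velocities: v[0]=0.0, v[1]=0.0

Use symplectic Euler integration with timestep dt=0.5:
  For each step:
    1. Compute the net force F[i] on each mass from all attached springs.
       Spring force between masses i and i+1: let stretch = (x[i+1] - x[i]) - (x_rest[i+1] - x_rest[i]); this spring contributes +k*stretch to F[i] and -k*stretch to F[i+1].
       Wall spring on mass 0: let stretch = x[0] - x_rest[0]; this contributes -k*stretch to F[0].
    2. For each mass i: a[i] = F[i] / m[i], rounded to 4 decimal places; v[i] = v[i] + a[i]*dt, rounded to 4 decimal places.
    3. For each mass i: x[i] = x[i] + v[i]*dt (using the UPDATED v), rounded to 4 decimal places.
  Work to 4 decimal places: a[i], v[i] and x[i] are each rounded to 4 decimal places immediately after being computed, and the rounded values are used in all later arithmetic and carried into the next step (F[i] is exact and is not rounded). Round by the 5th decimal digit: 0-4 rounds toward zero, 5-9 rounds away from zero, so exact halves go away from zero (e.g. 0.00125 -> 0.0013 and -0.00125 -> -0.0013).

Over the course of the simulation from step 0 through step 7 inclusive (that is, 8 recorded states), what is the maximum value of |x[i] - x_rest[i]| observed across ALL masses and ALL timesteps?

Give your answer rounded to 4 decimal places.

Answer: 1.2032

Derivation:
Step 0: x=[2.0000 5.0000] v=[0.0000 0.0000]
Step 1: x=[3.0000 5.0000] v=[2.0000 0.0000]
Step 2: x=[3.0000 5.5000] v=[0.0000 1.0000]
Step 3: x=[2.5000 6.2500] v=[-1.0000 1.5000]
Step 4: x=[3.2500 6.6250] v=[1.5000 0.7500]
Step 5: x=[4.1250 6.8125] v=[1.7500 0.3750]
Step 6: x=[3.5625 7.1563] v=[-1.1250 0.6875]
Step 7: x=[3.0313 7.2032] v=[-1.0624 0.0937]
Max displacement = 1.2032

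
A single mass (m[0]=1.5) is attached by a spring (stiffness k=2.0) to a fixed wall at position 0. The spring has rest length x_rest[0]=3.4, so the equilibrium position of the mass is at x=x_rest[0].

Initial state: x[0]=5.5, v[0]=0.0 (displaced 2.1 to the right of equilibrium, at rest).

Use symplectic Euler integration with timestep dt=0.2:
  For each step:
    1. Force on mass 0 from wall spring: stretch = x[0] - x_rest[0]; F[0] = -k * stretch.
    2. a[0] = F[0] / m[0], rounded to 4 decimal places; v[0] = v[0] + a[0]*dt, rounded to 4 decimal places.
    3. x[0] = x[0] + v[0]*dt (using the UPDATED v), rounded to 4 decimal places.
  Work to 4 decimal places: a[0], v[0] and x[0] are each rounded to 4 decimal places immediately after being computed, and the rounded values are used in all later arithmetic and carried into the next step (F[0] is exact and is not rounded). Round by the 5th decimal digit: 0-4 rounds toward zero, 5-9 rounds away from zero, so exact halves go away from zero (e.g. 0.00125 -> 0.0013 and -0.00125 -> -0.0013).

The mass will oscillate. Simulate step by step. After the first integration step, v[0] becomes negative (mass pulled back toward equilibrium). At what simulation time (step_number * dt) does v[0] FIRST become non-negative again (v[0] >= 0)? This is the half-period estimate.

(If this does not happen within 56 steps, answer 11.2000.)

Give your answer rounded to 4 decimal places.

Step 0: x=[5.5000] v=[0.0000]
Step 1: x=[5.3880] v=[-0.5600]
Step 2: x=[5.1700] v=[-1.0901]
Step 3: x=[4.8576] v=[-1.5621]
Step 4: x=[4.4674] v=[-1.9508]
Step 5: x=[4.0203] v=[-2.2354]
Step 6: x=[3.5401] v=[-2.4008]
Step 7: x=[3.0525] v=[-2.4382]
Step 8: x=[2.5834] v=[-2.3455]
Step 9: x=[2.1579] v=[-2.1277]
Step 10: x=[1.7986] v=[-1.7965]
Step 11: x=[1.5247] v=[-1.3695]
Step 12: x=[1.3508] v=[-0.8694]
Step 13: x=[1.2862] v=[-0.3229]
Step 14: x=[1.3344] v=[0.2408]
First v>=0 after going negative at step 14, time=2.8000

Answer: 2.8000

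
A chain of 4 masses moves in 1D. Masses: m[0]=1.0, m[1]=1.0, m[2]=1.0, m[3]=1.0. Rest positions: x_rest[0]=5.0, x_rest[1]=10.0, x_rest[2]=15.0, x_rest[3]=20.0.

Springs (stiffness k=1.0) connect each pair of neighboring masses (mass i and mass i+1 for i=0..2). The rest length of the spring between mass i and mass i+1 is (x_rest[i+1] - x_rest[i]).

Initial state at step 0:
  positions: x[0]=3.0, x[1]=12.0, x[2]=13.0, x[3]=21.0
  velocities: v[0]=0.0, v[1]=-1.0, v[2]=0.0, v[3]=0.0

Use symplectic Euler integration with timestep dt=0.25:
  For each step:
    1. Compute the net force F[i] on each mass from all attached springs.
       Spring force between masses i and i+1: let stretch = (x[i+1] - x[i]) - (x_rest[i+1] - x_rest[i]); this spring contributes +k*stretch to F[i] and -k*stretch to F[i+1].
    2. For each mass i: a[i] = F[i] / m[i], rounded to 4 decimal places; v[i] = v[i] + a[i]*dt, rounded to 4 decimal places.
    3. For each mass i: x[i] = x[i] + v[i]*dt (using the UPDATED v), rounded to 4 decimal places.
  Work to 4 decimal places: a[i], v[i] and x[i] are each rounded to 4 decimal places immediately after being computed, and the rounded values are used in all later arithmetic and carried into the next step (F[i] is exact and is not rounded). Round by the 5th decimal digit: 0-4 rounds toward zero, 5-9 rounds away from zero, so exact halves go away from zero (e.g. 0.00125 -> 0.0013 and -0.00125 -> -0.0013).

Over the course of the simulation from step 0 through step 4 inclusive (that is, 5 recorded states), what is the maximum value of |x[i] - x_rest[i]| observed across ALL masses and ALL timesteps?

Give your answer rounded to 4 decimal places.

Step 0: x=[3.0000 12.0000 13.0000 21.0000] v=[0.0000 -1.0000 0.0000 0.0000]
Step 1: x=[3.2500 11.2500 13.4375 20.8125] v=[1.0000 -3.0000 1.7500 -0.7500]
Step 2: x=[3.6875 10.1367 14.1992 20.4766] v=[1.7500 -4.4531 3.0469 -1.3438]
Step 3: x=[4.2156 8.8743 15.0994 20.0608] v=[2.1123 -5.0498 3.6006 -1.6632]
Step 4: x=[4.7224 7.7098 15.9206 19.6474] v=[2.0270 -4.6582 3.2847 -1.6536]
Max displacement = 2.2902

Answer: 2.2902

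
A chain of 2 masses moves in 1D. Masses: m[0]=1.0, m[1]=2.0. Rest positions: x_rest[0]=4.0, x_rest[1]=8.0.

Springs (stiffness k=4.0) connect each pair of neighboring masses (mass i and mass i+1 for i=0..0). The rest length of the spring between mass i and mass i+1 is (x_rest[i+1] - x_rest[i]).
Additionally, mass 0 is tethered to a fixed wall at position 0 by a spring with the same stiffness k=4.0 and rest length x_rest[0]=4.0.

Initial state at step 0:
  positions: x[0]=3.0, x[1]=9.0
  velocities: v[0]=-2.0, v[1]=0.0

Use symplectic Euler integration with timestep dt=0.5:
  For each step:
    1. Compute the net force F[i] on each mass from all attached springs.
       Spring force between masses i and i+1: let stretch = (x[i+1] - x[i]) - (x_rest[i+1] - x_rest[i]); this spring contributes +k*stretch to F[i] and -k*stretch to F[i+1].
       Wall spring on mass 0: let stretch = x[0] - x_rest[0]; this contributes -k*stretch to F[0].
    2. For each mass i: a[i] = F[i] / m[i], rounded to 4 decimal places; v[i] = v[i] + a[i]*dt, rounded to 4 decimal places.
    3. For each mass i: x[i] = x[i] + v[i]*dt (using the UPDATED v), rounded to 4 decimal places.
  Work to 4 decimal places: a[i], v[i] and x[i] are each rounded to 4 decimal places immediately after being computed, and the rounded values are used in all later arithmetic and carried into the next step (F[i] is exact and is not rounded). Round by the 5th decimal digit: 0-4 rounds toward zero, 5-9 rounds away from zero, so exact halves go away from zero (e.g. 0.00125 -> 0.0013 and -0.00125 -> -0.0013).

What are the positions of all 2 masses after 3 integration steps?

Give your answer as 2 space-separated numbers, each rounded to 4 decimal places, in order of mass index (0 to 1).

Answer: 2.5000 7.7500

Derivation:
Step 0: x=[3.0000 9.0000] v=[-2.0000 0.0000]
Step 1: x=[5.0000 8.0000] v=[4.0000 -2.0000]
Step 2: x=[5.0000 7.5000] v=[0.0000 -1.0000]
Step 3: x=[2.5000 7.7500] v=[-5.0000 0.5000]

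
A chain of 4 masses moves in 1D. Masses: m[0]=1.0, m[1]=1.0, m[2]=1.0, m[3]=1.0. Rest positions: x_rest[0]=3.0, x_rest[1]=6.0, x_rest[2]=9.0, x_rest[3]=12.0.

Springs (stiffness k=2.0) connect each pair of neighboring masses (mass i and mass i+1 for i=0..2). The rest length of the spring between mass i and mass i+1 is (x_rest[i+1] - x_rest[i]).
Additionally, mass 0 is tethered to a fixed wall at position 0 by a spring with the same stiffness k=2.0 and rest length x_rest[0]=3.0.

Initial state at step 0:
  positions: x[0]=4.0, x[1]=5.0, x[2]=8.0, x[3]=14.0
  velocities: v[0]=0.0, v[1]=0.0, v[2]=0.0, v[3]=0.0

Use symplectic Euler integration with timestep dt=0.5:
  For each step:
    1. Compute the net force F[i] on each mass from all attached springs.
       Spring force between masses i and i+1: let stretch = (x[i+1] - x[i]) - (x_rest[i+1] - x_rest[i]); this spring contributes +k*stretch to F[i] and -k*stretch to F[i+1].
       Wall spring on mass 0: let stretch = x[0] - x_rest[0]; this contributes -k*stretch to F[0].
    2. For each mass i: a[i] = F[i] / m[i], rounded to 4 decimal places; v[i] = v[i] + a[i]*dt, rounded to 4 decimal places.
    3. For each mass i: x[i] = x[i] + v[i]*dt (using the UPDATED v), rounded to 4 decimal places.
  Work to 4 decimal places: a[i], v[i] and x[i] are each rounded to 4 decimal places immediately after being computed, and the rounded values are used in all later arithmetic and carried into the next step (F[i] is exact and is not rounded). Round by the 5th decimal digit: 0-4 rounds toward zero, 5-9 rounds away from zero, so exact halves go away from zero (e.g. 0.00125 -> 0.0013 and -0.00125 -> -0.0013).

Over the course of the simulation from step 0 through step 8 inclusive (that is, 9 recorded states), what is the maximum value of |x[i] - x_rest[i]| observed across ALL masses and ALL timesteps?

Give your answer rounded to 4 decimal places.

Step 0: x=[4.0000 5.0000 8.0000 14.0000] v=[0.0000 0.0000 0.0000 0.0000]
Step 1: x=[2.5000 6.0000 9.5000 12.5000] v=[-3.0000 2.0000 3.0000 -3.0000]
Step 2: x=[1.5000 7.0000 10.7500 11.0000] v=[-2.0000 2.0000 2.5000 -3.0000]
Step 3: x=[2.5000 7.1250 10.2500 10.8750] v=[2.0000 0.2500 -1.0000 -0.2500]
Step 4: x=[4.5625 6.5000 8.5000 11.9375] v=[4.1250 -1.2500 -3.5000 2.1250]
Step 5: x=[5.3125 5.9063 7.4688 12.7813] v=[1.5000 -1.1875 -2.0625 1.6875]
Step 6: x=[3.7032 5.7969 8.3126 12.4688] v=[-3.2187 -0.2188 1.6875 -0.6250]
Step 7: x=[1.2891 5.8985 9.9766 11.5782] v=[-4.8282 0.2032 3.3280 -1.7812]
Step 8: x=[0.5352 5.7345 10.4024 11.3868] v=[-1.5079 -0.3281 0.8515 -0.3828]
Max displacement = 2.4648

Answer: 2.4648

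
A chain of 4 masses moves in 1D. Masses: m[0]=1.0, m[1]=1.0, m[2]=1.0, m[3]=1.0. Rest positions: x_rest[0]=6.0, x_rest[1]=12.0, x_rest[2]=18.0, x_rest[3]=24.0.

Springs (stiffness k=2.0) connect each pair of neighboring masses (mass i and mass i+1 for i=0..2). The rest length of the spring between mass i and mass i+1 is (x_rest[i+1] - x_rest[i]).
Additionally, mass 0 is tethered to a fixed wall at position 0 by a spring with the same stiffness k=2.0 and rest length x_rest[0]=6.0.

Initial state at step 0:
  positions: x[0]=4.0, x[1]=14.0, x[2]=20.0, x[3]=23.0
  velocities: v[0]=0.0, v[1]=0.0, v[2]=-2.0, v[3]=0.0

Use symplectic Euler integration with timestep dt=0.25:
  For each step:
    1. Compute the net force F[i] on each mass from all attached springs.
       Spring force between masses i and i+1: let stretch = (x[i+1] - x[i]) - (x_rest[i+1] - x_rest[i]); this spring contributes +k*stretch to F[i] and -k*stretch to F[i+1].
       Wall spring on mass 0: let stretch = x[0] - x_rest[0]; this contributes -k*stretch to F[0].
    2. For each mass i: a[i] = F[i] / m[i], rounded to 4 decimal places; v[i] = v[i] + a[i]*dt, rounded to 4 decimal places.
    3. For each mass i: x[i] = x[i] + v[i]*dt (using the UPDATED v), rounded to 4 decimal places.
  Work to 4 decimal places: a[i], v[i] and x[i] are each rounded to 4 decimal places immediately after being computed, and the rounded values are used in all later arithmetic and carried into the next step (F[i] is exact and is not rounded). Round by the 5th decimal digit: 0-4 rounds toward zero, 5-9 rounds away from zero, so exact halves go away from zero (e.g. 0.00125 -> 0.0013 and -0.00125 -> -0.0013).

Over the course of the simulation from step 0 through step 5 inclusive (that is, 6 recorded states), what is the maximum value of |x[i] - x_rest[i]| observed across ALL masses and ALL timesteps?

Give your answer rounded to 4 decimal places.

Answer: 2.4801

Derivation:
Step 0: x=[4.0000 14.0000 20.0000 23.0000] v=[0.0000 0.0000 -2.0000 0.0000]
Step 1: x=[4.7500 13.5000 19.1250 23.3750] v=[3.0000 -2.0000 -3.5000 1.5000]
Step 2: x=[6.0000 12.6094 18.0781 23.9688] v=[5.0000 -3.5625 -4.1875 2.3750]
Step 3: x=[7.3262 11.5762 17.0840 24.5762] v=[5.3047 -4.1329 -3.9765 2.4297]
Step 4: x=[8.2679 10.7002 16.3379 24.9971] v=[3.7666 -3.5040 -2.9843 1.6836]
Step 5: x=[8.4801 10.2249 15.9695 25.0856] v=[0.8488 -1.9013 -1.4736 0.3540]
Max displacement = 2.4801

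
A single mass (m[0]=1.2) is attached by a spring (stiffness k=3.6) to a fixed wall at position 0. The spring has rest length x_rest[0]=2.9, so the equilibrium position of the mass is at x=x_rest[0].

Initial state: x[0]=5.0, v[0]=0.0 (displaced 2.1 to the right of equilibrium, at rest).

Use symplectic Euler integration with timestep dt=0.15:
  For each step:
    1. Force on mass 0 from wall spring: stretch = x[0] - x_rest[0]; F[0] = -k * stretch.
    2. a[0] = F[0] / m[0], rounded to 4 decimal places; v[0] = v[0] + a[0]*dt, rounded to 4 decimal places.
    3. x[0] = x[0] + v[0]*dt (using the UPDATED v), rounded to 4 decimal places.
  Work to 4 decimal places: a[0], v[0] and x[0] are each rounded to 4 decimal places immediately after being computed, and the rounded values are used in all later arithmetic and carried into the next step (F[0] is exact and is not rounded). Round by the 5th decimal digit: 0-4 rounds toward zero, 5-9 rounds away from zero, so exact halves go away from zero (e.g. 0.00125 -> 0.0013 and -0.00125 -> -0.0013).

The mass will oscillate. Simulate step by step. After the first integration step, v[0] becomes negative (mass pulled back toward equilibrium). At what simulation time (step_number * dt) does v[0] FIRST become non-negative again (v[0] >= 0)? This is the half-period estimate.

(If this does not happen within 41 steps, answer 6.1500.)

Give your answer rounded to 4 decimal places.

Step 0: x=[5.0000] v=[0.0000]
Step 1: x=[4.8583] v=[-0.9450]
Step 2: x=[4.5844] v=[-1.8262]
Step 3: x=[4.1968] v=[-2.5842]
Step 4: x=[3.7216] v=[-3.1678]
Step 5: x=[3.1910] v=[-3.5375]
Step 6: x=[2.6407] v=[-3.6685]
Step 7: x=[2.1079] v=[-3.5518]
Step 8: x=[1.6286] v=[-3.1954]
Step 9: x=[1.2351] v=[-2.6233]
Step 10: x=[0.9540] v=[-1.8741]
Step 11: x=[0.8042] v=[-0.9984]
Step 12: x=[0.7959] v=[-0.0553]
Step 13: x=[0.9296] v=[0.8915]
First v>=0 after going negative at step 13, time=1.9500

Answer: 1.9500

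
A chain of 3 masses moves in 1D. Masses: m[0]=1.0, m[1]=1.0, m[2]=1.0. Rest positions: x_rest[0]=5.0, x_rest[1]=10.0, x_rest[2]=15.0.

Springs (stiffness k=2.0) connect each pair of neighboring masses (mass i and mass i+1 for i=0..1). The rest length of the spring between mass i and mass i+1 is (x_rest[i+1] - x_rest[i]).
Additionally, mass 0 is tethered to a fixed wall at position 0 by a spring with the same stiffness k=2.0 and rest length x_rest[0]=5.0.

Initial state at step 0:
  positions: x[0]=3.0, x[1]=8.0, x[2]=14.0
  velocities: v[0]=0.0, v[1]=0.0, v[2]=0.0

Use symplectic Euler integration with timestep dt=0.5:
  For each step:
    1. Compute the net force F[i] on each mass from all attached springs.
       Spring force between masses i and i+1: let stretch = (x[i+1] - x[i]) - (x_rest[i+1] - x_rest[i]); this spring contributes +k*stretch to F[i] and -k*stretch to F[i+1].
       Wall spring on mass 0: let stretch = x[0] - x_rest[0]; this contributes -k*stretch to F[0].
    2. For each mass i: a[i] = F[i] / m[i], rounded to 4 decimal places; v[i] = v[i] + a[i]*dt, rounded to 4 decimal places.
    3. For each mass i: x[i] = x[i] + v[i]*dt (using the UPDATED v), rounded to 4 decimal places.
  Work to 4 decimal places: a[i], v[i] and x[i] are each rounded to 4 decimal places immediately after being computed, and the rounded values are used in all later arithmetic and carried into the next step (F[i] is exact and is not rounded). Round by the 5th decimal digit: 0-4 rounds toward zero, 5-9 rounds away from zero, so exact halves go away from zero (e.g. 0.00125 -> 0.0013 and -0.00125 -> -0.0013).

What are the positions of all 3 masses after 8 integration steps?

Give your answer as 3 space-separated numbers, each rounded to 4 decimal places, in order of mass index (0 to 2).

Answer: 5.6329 11.3555 16.8087

Derivation:
Step 0: x=[3.0000 8.0000 14.0000] v=[0.0000 0.0000 0.0000]
Step 1: x=[4.0000 8.5000 13.5000] v=[2.0000 1.0000 -1.0000]
Step 2: x=[5.2500 9.2500 13.0000] v=[2.5000 1.5000 -1.0000]
Step 3: x=[5.8750 9.8750 13.1250] v=[1.2500 1.2500 0.2500]
Step 4: x=[5.5625 10.1250 14.1250] v=[-0.6250 0.5000 2.0000]
Step 5: x=[4.7500 10.0938 15.6250] v=[-1.6250 -0.0625 3.0000]
Step 6: x=[4.2344 10.1563 16.8594] v=[-1.0312 0.1249 2.4688]
Step 7: x=[4.5626 10.6094 17.2423] v=[0.6563 0.9061 0.7657]
Step 8: x=[5.6329 11.3555 16.8087] v=[2.1405 1.4922 -0.8672]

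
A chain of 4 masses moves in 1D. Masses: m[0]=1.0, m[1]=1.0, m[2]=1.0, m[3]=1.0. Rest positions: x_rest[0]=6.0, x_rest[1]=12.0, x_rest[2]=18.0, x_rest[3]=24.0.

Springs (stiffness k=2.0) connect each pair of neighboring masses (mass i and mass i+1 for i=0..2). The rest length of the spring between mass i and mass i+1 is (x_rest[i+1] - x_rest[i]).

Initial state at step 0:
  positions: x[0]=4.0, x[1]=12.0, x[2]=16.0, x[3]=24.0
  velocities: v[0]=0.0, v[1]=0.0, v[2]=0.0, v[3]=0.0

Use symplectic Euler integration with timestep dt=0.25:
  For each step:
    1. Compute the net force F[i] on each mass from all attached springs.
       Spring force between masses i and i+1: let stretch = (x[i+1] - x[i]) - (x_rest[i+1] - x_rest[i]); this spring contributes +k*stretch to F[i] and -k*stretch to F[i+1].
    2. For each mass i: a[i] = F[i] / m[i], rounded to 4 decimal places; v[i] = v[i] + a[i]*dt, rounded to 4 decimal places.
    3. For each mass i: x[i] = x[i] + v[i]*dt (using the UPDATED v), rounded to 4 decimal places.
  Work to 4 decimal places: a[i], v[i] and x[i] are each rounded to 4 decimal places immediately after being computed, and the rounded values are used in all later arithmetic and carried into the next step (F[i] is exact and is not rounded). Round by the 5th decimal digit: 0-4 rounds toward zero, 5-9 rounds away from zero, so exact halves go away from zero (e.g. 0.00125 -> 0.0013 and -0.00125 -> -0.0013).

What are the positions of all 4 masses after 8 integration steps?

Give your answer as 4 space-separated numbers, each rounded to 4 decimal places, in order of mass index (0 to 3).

Answer: 4.9105 12.1752 15.8250 23.0897

Derivation:
Step 0: x=[4.0000 12.0000 16.0000 24.0000] v=[0.0000 0.0000 0.0000 0.0000]
Step 1: x=[4.2500 11.5000 16.5000 23.7500] v=[1.0000 -2.0000 2.0000 -1.0000]
Step 2: x=[4.6563 10.7188 17.2813 23.3438] v=[1.6250 -3.1250 3.1250 -1.6250]
Step 3: x=[5.0704 10.0001 18.0001 22.9297] v=[1.6563 -2.8750 2.8750 -1.6563]
Step 4: x=[5.3507 9.6651 18.3351 22.6494] v=[1.1212 -1.3399 1.3398 -1.1211]
Step 5: x=[5.4203 9.8746 18.1256 22.5798] v=[0.2784 0.8379 -0.8381 -0.2783]
Step 6: x=[5.2967 10.5587 17.4415 22.7035] v=[-0.4945 2.7363 -2.7365 0.4946]
Step 7: x=[5.0808 11.4454 16.5548 22.9194] v=[-0.8635 3.5467 -3.5469 0.8636]
Step 8: x=[4.9105 12.1752 15.8250 23.0897] v=[-0.6812 2.9191 -2.9193 0.6813]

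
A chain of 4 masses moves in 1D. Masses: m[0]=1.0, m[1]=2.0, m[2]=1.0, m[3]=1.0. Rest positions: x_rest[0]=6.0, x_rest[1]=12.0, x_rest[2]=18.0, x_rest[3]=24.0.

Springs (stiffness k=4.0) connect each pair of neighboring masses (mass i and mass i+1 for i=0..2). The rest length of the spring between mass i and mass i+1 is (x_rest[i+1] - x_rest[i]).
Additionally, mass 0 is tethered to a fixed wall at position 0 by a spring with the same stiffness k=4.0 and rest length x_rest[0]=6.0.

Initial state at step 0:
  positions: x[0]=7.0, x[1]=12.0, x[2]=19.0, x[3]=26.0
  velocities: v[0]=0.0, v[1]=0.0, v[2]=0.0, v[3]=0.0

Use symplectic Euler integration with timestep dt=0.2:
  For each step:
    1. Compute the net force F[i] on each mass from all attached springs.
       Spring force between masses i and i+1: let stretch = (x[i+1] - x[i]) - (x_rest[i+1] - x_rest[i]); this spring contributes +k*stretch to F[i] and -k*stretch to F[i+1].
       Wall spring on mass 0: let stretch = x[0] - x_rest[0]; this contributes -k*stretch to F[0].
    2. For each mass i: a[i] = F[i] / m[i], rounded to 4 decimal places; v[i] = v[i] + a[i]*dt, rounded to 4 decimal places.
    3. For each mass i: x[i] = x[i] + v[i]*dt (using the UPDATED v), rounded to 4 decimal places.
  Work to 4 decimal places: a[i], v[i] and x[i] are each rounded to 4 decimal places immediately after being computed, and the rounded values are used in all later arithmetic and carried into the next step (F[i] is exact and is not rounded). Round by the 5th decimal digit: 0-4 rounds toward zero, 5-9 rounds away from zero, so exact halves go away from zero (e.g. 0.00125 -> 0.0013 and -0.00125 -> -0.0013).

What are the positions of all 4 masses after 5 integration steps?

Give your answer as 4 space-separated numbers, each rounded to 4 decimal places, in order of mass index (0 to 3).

Step 0: x=[7.0000 12.0000 19.0000 26.0000] v=[0.0000 0.0000 0.0000 0.0000]
Step 1: x=[6.6800 12.1600 19.0000 25.8400] v=[-1.6000 0.8000 0.0000 -0.8000]
Step 2: x=[6.1680 12.4288 19.0000 25.5456] v=[-2.5600 1.3440 0.0000 -1.4720]
Step 3: x=[5.6708 12.7224 18.9959 25.1639] v=[-2.4858 1.4682 -0.0205 -1.9085]
Step 4: x=[5.3946 12.9538 18.9749 24.7553] v=[-1.3812 1.1570 -0.1049 -2.0429]
Step 5: x=[5.4647 13.0622 18.9154 24.3819] v=[0.3505 0.5418 -0.2975 -1.8672]

Answer: 5.4647 13.0622 18.9154 24.3819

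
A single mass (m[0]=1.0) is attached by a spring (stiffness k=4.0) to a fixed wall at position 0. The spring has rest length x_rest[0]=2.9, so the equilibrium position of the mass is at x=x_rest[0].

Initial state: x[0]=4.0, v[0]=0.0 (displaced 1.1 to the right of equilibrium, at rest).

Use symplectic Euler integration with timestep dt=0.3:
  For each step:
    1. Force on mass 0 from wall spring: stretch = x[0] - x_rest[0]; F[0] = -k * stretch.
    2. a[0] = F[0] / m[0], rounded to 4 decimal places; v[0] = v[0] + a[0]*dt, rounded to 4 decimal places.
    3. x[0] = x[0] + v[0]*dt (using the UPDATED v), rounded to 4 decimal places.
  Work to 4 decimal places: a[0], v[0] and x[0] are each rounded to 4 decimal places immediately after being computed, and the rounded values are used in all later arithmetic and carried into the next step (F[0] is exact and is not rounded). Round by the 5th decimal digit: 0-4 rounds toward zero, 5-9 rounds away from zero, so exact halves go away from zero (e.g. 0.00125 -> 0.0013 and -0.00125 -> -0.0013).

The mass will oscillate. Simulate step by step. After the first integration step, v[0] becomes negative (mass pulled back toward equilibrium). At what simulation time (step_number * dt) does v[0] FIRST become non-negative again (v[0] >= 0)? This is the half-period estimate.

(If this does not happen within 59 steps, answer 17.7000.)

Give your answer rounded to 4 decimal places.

Answer: 1.8000

Derivation:
Step 0: x=[4.0000] v=[0.0000]
Step 1: x=[3.6040] v=[-1.3200]
Step 2: x=[2.9546] v=[-2.1648]
Step 3: x=[2.2855] v=[-2.2303]
Step 4: x=[1.8376] v=[-1.4929]
Step 5: x=[1.7722] v=[-0.2180]
Step 6: x=[2.1128] v=[1.1354]
First v>=0 after going negative at step 6, time=1.8000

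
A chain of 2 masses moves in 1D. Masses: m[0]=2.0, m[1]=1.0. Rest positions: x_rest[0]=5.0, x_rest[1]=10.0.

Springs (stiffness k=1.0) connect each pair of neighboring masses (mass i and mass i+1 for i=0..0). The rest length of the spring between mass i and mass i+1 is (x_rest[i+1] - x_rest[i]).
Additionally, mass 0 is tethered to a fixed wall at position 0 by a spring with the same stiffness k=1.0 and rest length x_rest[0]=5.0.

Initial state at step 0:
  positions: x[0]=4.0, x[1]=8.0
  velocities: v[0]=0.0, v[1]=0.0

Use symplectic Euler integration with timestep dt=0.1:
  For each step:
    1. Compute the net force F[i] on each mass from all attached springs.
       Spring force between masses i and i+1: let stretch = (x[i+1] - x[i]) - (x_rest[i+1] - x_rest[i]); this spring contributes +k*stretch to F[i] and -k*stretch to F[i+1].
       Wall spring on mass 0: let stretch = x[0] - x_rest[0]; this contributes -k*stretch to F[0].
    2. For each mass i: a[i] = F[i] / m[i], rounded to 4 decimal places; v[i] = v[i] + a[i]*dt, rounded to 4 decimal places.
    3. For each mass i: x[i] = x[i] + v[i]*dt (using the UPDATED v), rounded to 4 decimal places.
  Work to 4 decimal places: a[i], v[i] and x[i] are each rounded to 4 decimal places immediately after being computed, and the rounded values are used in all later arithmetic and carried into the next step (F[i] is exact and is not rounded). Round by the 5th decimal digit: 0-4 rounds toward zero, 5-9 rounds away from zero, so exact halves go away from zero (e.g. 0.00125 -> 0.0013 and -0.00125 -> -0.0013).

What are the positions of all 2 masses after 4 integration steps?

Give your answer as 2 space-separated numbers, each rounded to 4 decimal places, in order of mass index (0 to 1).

Step 0: x=[4.0000 8.0000] v=[0.0000 0.0000]
Step 1: x=[4.0000 8.0100] v=[0.0000 0.1000]
Step 2: x=[4.0001 8.0299] v=[0.0005 0.1990]
Step 3: x=[4.0003 8.0595] v=[0.0020 0.2960]
Step 4: x=[4.0008 8.0985] v=[0.0050 0.3901]

Answer: 4.0008 8.0985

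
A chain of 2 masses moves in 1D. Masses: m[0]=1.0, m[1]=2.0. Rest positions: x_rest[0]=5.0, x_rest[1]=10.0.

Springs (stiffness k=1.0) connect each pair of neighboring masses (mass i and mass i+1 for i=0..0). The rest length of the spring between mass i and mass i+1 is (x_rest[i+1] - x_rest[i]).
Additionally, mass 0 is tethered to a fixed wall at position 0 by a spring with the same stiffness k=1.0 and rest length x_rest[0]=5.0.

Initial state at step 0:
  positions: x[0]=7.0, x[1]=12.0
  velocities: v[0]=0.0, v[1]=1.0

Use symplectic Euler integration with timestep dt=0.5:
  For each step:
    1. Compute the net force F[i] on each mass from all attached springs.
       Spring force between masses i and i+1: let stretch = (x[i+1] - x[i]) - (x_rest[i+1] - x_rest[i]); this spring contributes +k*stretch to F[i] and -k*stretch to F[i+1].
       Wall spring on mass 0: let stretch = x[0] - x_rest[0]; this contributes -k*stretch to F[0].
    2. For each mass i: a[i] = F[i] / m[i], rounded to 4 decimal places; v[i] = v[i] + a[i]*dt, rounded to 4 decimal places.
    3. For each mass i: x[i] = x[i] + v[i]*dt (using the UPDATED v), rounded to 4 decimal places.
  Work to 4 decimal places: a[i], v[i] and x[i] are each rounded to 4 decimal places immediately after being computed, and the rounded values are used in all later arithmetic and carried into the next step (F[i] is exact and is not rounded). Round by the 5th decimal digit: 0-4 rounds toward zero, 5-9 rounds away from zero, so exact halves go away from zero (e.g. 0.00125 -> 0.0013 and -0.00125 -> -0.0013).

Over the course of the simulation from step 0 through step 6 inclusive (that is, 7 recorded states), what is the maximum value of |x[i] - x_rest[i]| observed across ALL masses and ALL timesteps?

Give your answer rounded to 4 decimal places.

Step 0: x=[7.0000 12.0000] v=[0.0000 1.0000]
Step 1: x=[6.5000 12.5000] v=[-1.0000 1.0000]
Step 2: x=[5.8750 12.8750] v=[-1.2500 0.7500]
Step 3: x=[5.5313 13.0000] v=[-0.6875 0.2500]
Step 4: x=[5.6719 12.8164] v=[0.2812 -0.3672]
Step 5: x=[6.1807 12.3647] v=[1.0175 -0.9034]
Step 6: x=[6.6903 11.7650] v=[1.0192 -1.1994]
Max displacement = 3.0000

Answer: 3.0000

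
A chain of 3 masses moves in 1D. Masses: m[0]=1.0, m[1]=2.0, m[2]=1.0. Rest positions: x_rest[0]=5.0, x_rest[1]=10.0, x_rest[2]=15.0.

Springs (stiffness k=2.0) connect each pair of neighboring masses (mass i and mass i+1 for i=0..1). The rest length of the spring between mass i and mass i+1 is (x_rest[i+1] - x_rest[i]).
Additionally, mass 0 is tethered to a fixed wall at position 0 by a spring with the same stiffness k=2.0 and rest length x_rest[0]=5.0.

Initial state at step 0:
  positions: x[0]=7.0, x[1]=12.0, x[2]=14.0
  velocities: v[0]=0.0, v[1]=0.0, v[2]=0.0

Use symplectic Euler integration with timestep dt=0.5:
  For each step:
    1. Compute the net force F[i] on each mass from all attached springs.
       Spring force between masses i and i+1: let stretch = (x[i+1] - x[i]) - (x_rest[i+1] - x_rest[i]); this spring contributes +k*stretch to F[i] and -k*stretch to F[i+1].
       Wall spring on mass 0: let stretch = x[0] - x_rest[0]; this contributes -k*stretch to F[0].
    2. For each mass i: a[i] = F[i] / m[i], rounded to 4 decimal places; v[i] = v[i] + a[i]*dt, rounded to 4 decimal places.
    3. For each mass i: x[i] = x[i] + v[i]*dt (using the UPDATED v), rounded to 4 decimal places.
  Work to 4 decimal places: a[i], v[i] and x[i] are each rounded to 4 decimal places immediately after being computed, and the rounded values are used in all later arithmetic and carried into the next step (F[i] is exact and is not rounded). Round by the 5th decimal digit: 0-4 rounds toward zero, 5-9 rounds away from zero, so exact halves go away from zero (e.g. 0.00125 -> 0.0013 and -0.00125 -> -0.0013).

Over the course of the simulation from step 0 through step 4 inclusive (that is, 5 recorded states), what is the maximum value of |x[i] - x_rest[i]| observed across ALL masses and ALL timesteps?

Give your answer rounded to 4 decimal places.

Answer: 3.1875

Derivation:
Step 0: x=[7.0000 12.0000 14.0000] v=[0.0000 0.0000 0.0000]
Step 1: x=[6.0000 11.2500 15.5000] v=[-2.0000 -1.5000 3.0000]
Step 2: x=[4.6250 10.2500 17.3750] v=[-2.7500 -2.0000 3.7500]
Step 3: x=[3.7500 9.6250 18.1875] v=[-1.7500 -1.2500 1.6250]
Step 4: x=[3.9375 9.6719 17.2188] v=[0.3750 0.0938 -1.9375]
Max displacement = 3.1875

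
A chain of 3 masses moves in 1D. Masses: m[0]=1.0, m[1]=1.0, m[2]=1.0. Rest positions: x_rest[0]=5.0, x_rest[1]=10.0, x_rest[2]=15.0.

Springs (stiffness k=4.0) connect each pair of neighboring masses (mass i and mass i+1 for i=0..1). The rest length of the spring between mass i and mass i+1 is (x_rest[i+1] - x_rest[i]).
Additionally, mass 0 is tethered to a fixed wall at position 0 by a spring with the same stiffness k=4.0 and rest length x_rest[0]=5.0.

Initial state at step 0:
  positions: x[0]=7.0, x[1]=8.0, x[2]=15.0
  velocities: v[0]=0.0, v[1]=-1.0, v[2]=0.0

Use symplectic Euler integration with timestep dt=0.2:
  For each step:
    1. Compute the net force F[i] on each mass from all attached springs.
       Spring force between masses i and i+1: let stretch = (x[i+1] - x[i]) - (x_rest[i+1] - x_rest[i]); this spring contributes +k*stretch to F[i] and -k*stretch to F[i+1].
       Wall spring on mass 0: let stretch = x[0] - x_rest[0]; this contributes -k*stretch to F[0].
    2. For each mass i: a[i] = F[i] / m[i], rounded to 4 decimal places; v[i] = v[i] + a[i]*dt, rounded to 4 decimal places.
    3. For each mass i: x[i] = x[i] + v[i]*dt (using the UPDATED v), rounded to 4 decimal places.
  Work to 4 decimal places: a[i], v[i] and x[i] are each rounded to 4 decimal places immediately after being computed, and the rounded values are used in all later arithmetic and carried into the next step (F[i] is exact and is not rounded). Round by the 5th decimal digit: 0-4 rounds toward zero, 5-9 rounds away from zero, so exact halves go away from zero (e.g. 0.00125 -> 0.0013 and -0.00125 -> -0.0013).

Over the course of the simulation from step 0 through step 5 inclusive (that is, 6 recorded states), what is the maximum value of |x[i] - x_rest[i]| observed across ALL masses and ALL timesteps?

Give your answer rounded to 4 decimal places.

Step 0: x=[7.0000 8.0000 15.0000] v=[0.0000 -1.0000 0.0000]
Step 1: x=[6.0400 8.7600 14.6800] v=[-4.8000 3.8000 -1.6000]
Step 2: x=[4.5488 10.0320 14.2128] v=[-7.4560 6.3600 -2.3360]
Step 3: x=[3.2071 11.0956 13.8767] v=[-6.7085 5.3181 -1.6806]
Step 4: x=[2.6144 11.3420 13.8956] v=[-2.9634 1.2322 0.0945]
Step 5: x=[2.9998 10.6006 14.3059] v=[1.9272 -3.7070 2.0516]
Max displacement = 2.3856

Answer: 2.3856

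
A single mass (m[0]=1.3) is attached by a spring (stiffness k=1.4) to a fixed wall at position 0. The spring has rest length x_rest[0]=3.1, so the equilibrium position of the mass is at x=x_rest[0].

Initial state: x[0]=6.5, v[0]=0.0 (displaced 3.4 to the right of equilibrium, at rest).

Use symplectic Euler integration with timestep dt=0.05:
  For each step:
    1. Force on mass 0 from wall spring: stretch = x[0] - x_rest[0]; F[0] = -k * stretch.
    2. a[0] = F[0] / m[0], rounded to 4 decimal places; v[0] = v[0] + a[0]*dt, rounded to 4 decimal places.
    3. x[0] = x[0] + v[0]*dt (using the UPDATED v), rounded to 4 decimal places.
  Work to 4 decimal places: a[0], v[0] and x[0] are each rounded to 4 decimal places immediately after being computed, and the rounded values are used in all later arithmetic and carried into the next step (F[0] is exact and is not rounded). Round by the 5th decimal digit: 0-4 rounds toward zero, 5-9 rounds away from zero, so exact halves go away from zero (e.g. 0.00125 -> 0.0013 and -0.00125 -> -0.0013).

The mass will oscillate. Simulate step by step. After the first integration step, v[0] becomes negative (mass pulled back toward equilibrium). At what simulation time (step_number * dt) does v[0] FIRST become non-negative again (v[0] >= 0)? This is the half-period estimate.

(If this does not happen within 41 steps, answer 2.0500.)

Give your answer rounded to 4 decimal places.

Step 0: x=[6.5000] v=[0.0000]
Step 1: x=[6.4908] v=[-0.1831]
Step 2: x=[6.4725] v=[-0.3657]
Step 3: x=[6.4451] v=[-0.5473]
Step 4: x=[6.4087] v=[-0.7274]
Step 5: x=[6.3634] v=[-0.9056]
Step 6: x=[6.3093] v=[-1.0813]
Step 7: x=[6.2466] v=[-1.2541]
Step 8: x=[6.1754] v=[-1.4235]
Step 9: x=[6.0959] v=[-1.5891]
Step 10: x=[6.0084] v=[-1.7504]
Step 11: x=[5.9131] v=[-1.9070]
Step 12: x=[5.8102] v=[-2.0585]
Step 13: x=[5.7000] v=[-2.2044]
Step 14: x=[5.5828] v=[-2.3444]
Step 15: x=[5.4589] v=[-2.4781]
Step 16: x=[5.3286] v=[-2.6051]
Step 17: x=[5.1923] v=[-2.7251]
Step 18: x=[5.0504] v=[-2.8378]
Step 19: x=[4.9033] v=[-2.9428]
Step 20: x=[4.7513] v=[-3.0399]
Step 21: x=[4.5949] v=[-3.1288]
Step 22: x=[4.4344] v=[-3.2093]
Step 23: x=[4.2703] v=[-3.2812]
Step 24: x=[4.1031] v=[-3.3442]
Step 25: x=[3.9332] v=[-3.3982]
Step 26: x=[3.7610] v=[-3.4431]
Step 27: x=[3.5871] v=[-3.4787]
Step 28: x=[3.4119] v=[-3.5049]
Step 29: x=[3.2358] v=[-3.5217]
Step 30: x=[3.0594] v=[-3.5290]
Step 31: x=[2.8831] v=[-3.5268]
Step 32: x=[2.7073] v=[-3.5151]
Step 33: x=[2.5326] v=[-3.4940]
Step 34: x=[2.3594] v=[-3.4635]
Step 35: x=[2.1882] v=[-3.4236]
Step 36: x=[2.0195] v=[-3.3745]
Step 37: x=[1.8537] v=[-3.3163]
Step 38: x=[1.6912] v=[-3.2492]
Step 39: x=[1.5325] v=[-3.1733]
Step 40: x=[1.3781] v=[-3.0889]
Step 41: x=[1.2283] v=[-2.9962]
v[0] did not become non-negative within 41 steps; using fallback time=2.0500

Answer: 2.0500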